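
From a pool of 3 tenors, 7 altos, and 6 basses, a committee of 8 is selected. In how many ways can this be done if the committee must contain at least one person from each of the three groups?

Unrestricted: C(16,8) = 12870 ways to pick any 8 of the 16.
Selections missing a whole group: no tenors → C(13,8) = 1287; no altos → C(9,8) = 9; no basses → C(10,8) = 45.
Add back selections omitting two groups (i.e. drawn from a single group): C(3,8) + C(7,8) + C(6,8) = 0.
By inclusion–exclusion: 12870 − 1341 + 0 = 11529.

11529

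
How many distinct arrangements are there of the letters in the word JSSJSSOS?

JSSJSSOS has 8 letters with J appearing twice and S appearing 5 times.
The number of distinct arrangements is 8!/(5!·2!) = 40320/240 = 168.

168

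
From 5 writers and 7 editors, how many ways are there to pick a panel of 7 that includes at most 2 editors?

21

Split by how many editors are chosen (0 through 2).
Sum: C(7,0)·C(5,7) + C(7,1)·C(5,6) + C(7,2)·C(5,5) = 0 + 0 + 21 = 21.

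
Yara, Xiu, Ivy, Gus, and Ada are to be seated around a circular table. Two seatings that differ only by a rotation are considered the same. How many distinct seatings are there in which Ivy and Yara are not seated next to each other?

12

All circular seatings of 5 people number (4)! = 24.
Seatings with Ivy beside Yara: treat them as a block with 2 internal orders, giving 2 × (3)! = 12.
Subtracting, 24 − 12 = 12.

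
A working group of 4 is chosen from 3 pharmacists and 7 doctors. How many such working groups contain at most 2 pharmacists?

Split by how many pharmacists are chosen (0 through 2).
Sum: C(3,0)·C(7,4) + C(3,1)·C(7,3) + C(3,2)·C(7,2) = 35 + 105 + 63 = 203.

203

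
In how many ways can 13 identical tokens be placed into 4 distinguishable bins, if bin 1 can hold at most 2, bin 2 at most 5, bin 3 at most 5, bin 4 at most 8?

Ignoring the caps, the number of non-negative solutions to x_1+…+x_4 = 13 is C(16,3) = 560.
Subtract solutions that violate a single cap (substitute x_i' = x_i − (cap_i+1)): x_1 ≥ 3 gives C(13,3) = 286; x_2 ≥ 6 gives C(10,3) = 120; x_3 ≥ 6 gives C(10,3) = 120; x_4 ≥ 9 gives C(7,3) = 35. Together 561.
Add back pairs where two caps are both exceeded: 35 + 35 + 4 + 4 + 0 + 0 = 78.
By inclusion–exclusion the count is 560 − 561 + 78 = 77.

77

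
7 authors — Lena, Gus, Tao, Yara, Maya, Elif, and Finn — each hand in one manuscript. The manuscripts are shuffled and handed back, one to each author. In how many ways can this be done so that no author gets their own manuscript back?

This is the derangement count D_7: permutations of 7 items with no fixed point.
By inclusion–exclusion this is Σ_{j=0}^{7} (−1)^j C(7,j)·(7−j)!.
Computing: 5040 − 5040 + 2520 − 840 + 210 − 42 + 7 − 1 = 1854.

1854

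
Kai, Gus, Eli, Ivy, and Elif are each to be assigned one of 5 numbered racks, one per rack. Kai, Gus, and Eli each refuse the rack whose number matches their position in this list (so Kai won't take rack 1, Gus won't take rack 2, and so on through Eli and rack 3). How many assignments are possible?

Let Aᵢ (for i ∈ {1, 2, 3}) be the placements that put person i in their forbidden rack. Any j of these fix j positions, leaving (5−j)! ways to fill the rest, and there are C(3,j) ways to pick which j.
By inclusion–exclusion, the number of valid placements is Σ_{j=0}^{3} (−1)^j C(3,j)·(5−j)!.
Computing: 120 − 72 + 18 − 2 = 64.

64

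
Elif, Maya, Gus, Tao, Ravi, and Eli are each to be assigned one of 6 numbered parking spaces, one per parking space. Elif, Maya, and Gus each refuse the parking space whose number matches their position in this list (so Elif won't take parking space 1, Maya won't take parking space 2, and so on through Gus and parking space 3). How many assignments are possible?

426

Let Aᵢ (for i ∈ {1, 2, 3}) be the placements that put person i in their forbidden parking space. Any j of these fix j positions, leaving (6−j)! ways to fill the rest, and there are C(3,j) ways to pick which j.
By inclusion–exclusion, the number of valid placements is Σ_{j=0}^{3} (−1)^j C(3,j)·(6−j)!.
Computing: 720 − 360 + 72 − 6 = 426.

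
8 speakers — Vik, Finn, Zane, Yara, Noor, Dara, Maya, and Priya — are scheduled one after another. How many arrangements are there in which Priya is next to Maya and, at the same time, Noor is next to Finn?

Treat {Priya,Maya} as one block (2 orders) and {Noor,Finn} as another (2 orders).
That leaves 6 units to arrange: 2 × 2 × 6! = 4 × 720 = 2880.

2880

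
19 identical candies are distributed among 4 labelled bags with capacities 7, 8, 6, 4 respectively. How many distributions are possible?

By stars and bars, unrestricted non-negative solutions to x_1+…+x_4 = 19 number C(19+3,3) = 1540.
Subtract solutions that violate a single cap (substitute x_i' = x_i − (cap_i+1)): x_1 ≥ 8 gives C(14,3) = 364; x_2 ≥ 9 gives C(13,3) = 286; x_3 ≥ 7 gives C(15,3) = 455; x_4 ≥ 5 gives C(17,3) = 680. Together 1785.
Add back pairs where two caps are both exceeded: 10 + 35 + 84 + 20 + 56 + 120 = 325.
By inclusion–exclusion the count is 1540 − 1785 + 325 = 80.

80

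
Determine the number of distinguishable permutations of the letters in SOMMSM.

The 6 letters of SOMMSM have repeats: M appearing 3 times and S appearing twice.
The number of distinct arrangements is 6!/(3!·2!) = 720/12 = 60.

60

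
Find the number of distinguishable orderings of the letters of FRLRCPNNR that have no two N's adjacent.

There are 9!/(3!·2!) = 30240 arrangements of FRLRCPNNR in total.
Arrangements with the N's together: treat NN as one letter, giving (8)!/(3!) = 6720.
Hence 30240 − 6720 = 23520.

23520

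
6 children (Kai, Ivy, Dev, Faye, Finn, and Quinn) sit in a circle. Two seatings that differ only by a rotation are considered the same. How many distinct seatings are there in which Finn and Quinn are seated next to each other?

Treat {Finn, Quinn} as one unit (2 internal orders) and seat the resulting 5 units around the table: (4)! circular arrangements.
So 2 × (4)! = 2 × 24 = 48.

48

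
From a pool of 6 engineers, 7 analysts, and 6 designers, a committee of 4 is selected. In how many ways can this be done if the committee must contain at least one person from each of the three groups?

With no constraint there are C(19,4) = 3876 possible selections.
Subtract selections that omit an entire group: no engineers → C(13,4) = 715; no analysts → C(12,4) = 495; no designers → C(13,4) = 715.
Add back selections omitting two groups (i.e. drawn from a single group): C(6,4) + C(7,4) + C(6,4) = 65.
By inclusion–exclusion: 3876 − 1925 + 65 = 2016.

2016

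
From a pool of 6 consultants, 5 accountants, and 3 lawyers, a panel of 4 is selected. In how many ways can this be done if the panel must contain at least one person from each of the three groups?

With no constraint there are C(14,4) = 1001 possible selections.
Subtract selections that omit an entire group: no consultants → C(8,4) = 70; no accountants → C(9,4) = 126; no lawyers → C(11,4) = 330.
Add back selections omitting two groups (i.e. drawn from a single group): C(6,4) + C(5,4) + C(3,4) = 20.
By inclusion–exclusion: 1001 − 526 + 20 = 495.

495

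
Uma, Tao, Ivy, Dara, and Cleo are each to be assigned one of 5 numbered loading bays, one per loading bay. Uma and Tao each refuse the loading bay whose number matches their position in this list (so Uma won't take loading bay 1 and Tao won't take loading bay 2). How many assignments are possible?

Let Aᵢ (for i ∈ {1, 2}) be the placements that put person i in their forbidden loading bay. Any j of these fix j positions, leaving (5−j)! ways to fill the rest, and there are C(2,j) ways to pick which j.
By inclusion–exclusion, the number of valid placements is Σ_{j=0}^{2} (−1)^j C(2,j)·(5−j)!.
Computing: 120 − 48 + 6 = 78.

78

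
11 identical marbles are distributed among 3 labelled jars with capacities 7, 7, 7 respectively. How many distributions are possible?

48

Without the upper bounds there are C(13,2) = 78 ways to split 11 among 3 jars.
Subtract solutions that violate a single cap (substitute x_i' = x_i − (cap_i+1)): x_1 ≥ 8 gives C(5,2) = 10; x_2 ≥ 8 gives C(5,2) = 10; x_3 ≥ 8 gives C(5,2) = 10. Together 30.
No two caps can be exceeded simultaneously, so the pair terms are all 0.
By inclusion–exclusion the count is 78 − 30 + 0 = 48.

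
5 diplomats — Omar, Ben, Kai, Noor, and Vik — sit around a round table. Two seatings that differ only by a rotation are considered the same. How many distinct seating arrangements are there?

24

Around a circle, 5 distinct people have 5!/5 = (4)! = 24 rotationally distinct seatings.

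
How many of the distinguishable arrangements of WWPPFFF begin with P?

60

With the first slot taken by P, it remains to arrange the other 6 letters (WWPFFF).
Those 6 letters have F appearing 3 times and W appearing twice, giving (6)!/(3!·2!) = 60.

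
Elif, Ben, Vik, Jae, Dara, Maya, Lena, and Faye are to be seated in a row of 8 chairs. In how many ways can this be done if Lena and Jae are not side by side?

30240

Of the 8! = 40320 arrangements, those with Lena and Jae adjacent number 2 × 7! = 10080 (treat the pair as a block with 2 internal orders).
So 40320 − 10080 = 30240 arrangements keep them apart.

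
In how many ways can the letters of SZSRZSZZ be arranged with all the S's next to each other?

Treat the 3 copies of S as a single block. The multiset to arrange is then {SSS, R, Z, Z, Z, Z}, 6 items in all.
That gives (6)!/(4!) = 30 arrangements.

30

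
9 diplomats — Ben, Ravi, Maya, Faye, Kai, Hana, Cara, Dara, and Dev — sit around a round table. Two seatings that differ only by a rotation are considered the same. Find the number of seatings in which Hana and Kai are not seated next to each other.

30240

Without the restriction there are (8)! = 40320 seatings.
Those with Hana next to Kai: fuse the pair into one unit and seat 8 units around a circle — 2·(7)! = 10080.
Subtracting, 40320 − 10080 = 30240.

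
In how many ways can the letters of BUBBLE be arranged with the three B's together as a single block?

Treat the 3 copies of B as a single block. The multiset to arrange is then {BBB, E, L, U}, 4 items in all.
All 4 items are distinct, so there are (4)! = 24 arrangements.

24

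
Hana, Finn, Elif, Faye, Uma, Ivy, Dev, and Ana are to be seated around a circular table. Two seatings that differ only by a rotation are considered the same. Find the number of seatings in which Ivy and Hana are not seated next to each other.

3600

Without the restriction there are (7)! = 5040 seatings.
Those with Ivy next to Hana: fuse the pair into one unit and seat 7 units around a circle — 2·(6)! = 1440.
Subtracting, 5040 − 1440 = 3600.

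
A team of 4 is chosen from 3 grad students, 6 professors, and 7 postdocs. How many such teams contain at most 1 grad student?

1573

Split by how many grad students are chosen (0 through 1).
Sum: C(3,0)·C(13,4) + C(3,1)·C(13,3) = 715 + 858 = 1573.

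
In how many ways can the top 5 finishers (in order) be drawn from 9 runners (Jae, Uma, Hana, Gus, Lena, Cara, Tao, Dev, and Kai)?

This is an ordered selection of 5 from 9: P(9,5).
That gives 9 × 8 × 7 × 6 × 5 = 15120.

15120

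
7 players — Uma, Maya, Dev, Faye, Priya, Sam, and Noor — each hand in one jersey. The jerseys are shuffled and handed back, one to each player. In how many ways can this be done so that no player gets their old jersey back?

This is the derangement count D_7: permutations of 7 items with no fixed point.
By inclusion–exclusion this is Σ_{j=0}^{7} (−1)^j C(7,j)·(7−j)!.
Computing: 5040 − 5040 + 2520 − 840 + 210 − 42 + 7 − 1 = 1854.

1854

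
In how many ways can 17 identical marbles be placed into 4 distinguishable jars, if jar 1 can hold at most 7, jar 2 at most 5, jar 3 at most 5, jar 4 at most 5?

By stars and bars, unrestricted non-negative solutions to x_1+…+x_4 = 17 number C(17+3,3) = 1140.
Subtract solutions that violate a single cap (substitute x_i' = x_i − (cap_i+1)): x_1 ≥ 8 gives C(12,3) = 220; x_2 ≥ 6 gives C(14,3) = 364; x_3 ≥ 6 gives C(14,3) = 364; x_4 ≥ 6 gives C(14,3) = 364. Together 1312.
Add back pairs where two caps are both exceeded: 20 + 20 + 20 + 56 + 56 + 56 = 228.
By inclusion–exclusion the count is 1140 − 1312 + 228 = 56.

56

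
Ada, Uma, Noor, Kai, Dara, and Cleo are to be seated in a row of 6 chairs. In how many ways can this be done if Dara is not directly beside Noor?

480

Of the 6! = 720 arrangements, those with Dara and Noor adjacent number 2 × 5! = 240 (treat the pair as a block with 2 internal orders).
So 720 − 240 = 480 arrangements keep them apart.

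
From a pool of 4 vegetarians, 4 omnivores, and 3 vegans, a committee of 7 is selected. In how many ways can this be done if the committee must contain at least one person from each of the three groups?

320

Total 7-person selections from all 11: C(11,7) = 330.
Subtract selections that omit an entire group: no vegetarians → C(7,7) = 1; no omnivores → C(7,7) = 1; no vegans → C(8,7) = 8.
Add back selections omitting two groups (i.e. drawn from a single group): C(4,7) + C(4,7) + C(3,7) = 0.
By inclusion–exclusion: 330 − 10 + 0 = 320.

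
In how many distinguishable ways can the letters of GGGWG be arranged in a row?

5

The 5 letters of GGGWG have repeats: G appearing 4 times.
The number of distinct arrangements is 5!/(4!) = 120/24 = 5.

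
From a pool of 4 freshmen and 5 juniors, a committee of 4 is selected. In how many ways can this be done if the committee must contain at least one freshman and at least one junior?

120

Total 4-person selections from all 9: C(9,4) = 126.
Subtract selections that omit an entire group: no freshmen → C(5,4) = 5; no juniors → C(4,4) = 1.
Both groups omitted at once is impossible, so 126 − 6 = 120.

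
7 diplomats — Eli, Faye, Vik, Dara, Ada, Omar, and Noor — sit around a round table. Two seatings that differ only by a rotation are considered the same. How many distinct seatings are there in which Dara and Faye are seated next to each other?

240

Glue Dara and Faye into a block (2 internal orders). Seating 6 units around a circle gives (5)! arrangements.
So 2 × (5)! = 2 × 120 = 240.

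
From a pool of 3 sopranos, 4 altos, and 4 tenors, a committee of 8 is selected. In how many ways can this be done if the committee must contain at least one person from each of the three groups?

With no constraint there are C(11,8) = 165 possible selections.
Selections missing a whole group: no sopranos → C(8,8) = 1; no altos → C(7,8) = 0; no tenors → C(7,8) = 0.
Add back selections omitting two groups (i.e. drawn from a single group): C(3,8) + C(4,8) + C(4,8) = 0.
By inclusion–exclusion: 165 − 1 + 0 = 164.

164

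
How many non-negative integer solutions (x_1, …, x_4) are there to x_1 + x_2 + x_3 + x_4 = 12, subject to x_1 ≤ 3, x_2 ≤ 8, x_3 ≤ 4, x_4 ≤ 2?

Ignoring the caps, the number of non-negative solutions to x_1+…+x_4 = 12 is C(15,3) = 455.
Subtract solutions that violate a single cap (substitute x_i' = x_i − (cap_i+1)): x_1 ≥ 4 gives C(11,3) = 165; x_2 ≥ 9 gives C(6,3) = 20; x_3 ≥ 5 gives C(10,3) = 120; x_4 ≥ 3 gives C(12,3) = 220. Together 525.
Add back pairs where two caps are both exceeded: 0 + 20 + 56 + 0 + 1 + 35 = 112.
Subtract triples: 0 + 0 + 1 + 0 = 1.
By inclusion–exclusion the count is 455 − 525 + 112 − 1 = 41.

41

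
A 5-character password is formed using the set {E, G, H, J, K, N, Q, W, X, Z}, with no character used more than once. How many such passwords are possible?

30240

With no repetition, fill the 5 characters in order: 10 choices, then 9, down to 6.
That product is 10 × 9 × 8 × 7 × 6 = 30240.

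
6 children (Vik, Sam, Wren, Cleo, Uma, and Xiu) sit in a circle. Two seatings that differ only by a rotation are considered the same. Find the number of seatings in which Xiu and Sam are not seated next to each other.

Without the restriction there are (5)! = 120 seatings.
Those with Xiu next to Sam: fuse the pair into one unit and seat 5 units around a circle — 2·(4)! = 48.
Subtracting, 120 − 48 = 72.

72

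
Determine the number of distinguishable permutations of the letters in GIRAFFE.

Letter multiplicities in GIRAFFE: A×1, E×1, F×2, G×1, I×1, R×1.
So there are 7! / (2!) = 2520 distinguishable arrangements.

2520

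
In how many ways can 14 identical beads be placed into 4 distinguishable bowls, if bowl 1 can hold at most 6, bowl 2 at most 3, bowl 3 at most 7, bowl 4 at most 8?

168

Ignoring the caps, the number of non-negative solutions to x_1+…+x_4 = 14 is C(17,3) = 680.
Subtract solutions that violate a single cap (substitute x_i' = x_i − (cap_i+1)): x_1 ≥ 7 gives C(10,3) = 120; x_2 ≥ 4 gives C(13,3) = 286; x_3 ≥ 8 gives C(9,3) = 84; x_4 ≥ 9 gives C(8,3) = 56. Together 546.
Add back pairs where two caps are both exceeded: 20 + 0 + 0 + 10 + 4 + 0 = 34.
By inclusion–exclusion the count is 680 − 546 + 34 = 168.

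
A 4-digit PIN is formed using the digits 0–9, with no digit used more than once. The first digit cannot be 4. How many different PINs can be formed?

The first digit has 10−1 = 9 choices (anything except 4).
The remaining 3 digits are filled from the other 9 symbols without repetition: 9 × 8 × 7 = 504.
Total: 9 × 504 = 4536.

4536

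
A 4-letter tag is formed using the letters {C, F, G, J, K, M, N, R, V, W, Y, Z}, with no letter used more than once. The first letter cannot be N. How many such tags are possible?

10890

The first letter has 12−1 = 11 choices (anything except N).
The remaining 3 letters are filled from the other 11 symbols without repetition: 11 × 10 × 9 = 990.
Total: 11 × 990 = 10890.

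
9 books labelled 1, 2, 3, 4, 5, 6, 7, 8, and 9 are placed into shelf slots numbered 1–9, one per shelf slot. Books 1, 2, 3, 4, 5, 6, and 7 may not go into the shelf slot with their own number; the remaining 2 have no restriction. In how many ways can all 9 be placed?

Let Aᵢ (for 1 ≤ i ≤ 7) be the placements that put book i in its forbidden shelf slot. Any j of these fix j positions, leaving (9−j)! ways to fill the rest, and there are C(7,j) ways to pick which j.
By inclusion–exclusion, the number of valid placements is Σ_{j=0}^{7} (−1)^j C(7,j)·(9−j)!.
Computing: 362880 − 282240 + 105840 − 25200 + 4200 − 504 + 42 − 2 = 165016.

165016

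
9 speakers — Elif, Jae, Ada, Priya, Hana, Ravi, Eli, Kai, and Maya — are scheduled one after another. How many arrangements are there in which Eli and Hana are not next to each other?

There are 9! = 362880 arrangements in all. If Eli and Hana are adjacent, merging them into one block gives 2·(8)! = 80640 arrangements.
Complementary counting: 362880 − 80640 = 282240.

282240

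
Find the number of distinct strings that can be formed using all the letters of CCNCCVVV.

Letter multiplicities in CCNCCVVV: C×4, N×1, V×3.
Dividing 8! = 40320 by 4!·3! = 144 for the repeated letters gives 280.

280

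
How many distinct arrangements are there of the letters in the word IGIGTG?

The 6 letters of IGIGTG have repeats: G appearing 3 times and I appearing twice.
So there are 6! / (3!·2!) = 60 distinguishable arrangements.

60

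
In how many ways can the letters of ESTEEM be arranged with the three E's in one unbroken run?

24

Treat the 3 copies of E as a single block. The multiset to arrange is then {EEE, M, S, T}, 4 items in all.
All 4 items are distinct, so there are (4)! = 24 arrangements.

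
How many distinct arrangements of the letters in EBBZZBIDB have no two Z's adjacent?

5880

Total arrangements of EBBZZBIDB: 9!/(4!·2!) = 7560.
If the two Z's are adjacent, glue them into one block, leaving 8 items to arrange: (8)!/(4!) = 1680 ways.
Subtracting, 7560 − 1680 = 5880 arrangements keep the Z's apart.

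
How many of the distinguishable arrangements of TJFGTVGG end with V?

Fix V in the last position and arrange the remaining 7 letters.
Those 7 letters have G appearing 3 times and T appearing twice, giving (7)!/(3!·2!) = 420.

420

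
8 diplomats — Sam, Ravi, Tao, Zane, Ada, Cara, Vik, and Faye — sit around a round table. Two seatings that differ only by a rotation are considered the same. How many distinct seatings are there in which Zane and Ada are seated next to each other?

Treat {Zane, Ada} as one unit (2 internal orders) and seat the resulting 7 units around the table: (6)! circular arrangements.
So 2 × (6)! = 2 × 720 = 1440.

1440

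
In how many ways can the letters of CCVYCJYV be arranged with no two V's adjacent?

There are 8!/(3!·2!·2!) = 1680 arrangements of CCVYCJYV in total.
If the two V's are adjacent, glue them into one block, leaving 7 items to arrange: (7)!/(3!·2!) = 420 ways.
Subtracting, 1680 − 420 = 1260 arrangements keep the V's apart.

1260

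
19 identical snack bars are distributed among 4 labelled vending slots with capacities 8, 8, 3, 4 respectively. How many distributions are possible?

By stars and bars, unrestricted non-negative solutions to x_1+…+x_4 = 19 number C(19+3,3) = 1540.
Subtract solutions that violate a single cap (substitute x_i' = x_i − (cap_i+1)): x_1 ≥ 9 gives C(13,3) = 286; x_2 ≥ 9 gives C(13,3) = 286; x_3 ≥ 4 gives C(18,3) = 816; x_4 ≥ 5 gives C(17,3) = 680. Together 2068.
Add back pairs where two caps are both exceeded: 4 + 84 + 56 + 84 + 56 + 286 = 570.
Subtract triples: 0 + 0 + 4 + 4 = 8.
By inclusion–exclusion the count is 1540 − 2068 + 570 − 8 = 34.

34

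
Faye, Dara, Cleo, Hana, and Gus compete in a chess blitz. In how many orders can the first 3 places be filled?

60

This is an ordered selection of 3 from 5: P(5,3).
That gives 5 × 4 × 3 = 60.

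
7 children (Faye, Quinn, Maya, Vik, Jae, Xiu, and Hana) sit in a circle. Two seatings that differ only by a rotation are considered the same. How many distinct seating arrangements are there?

720

Seat Faye anywhere (absorbing the rotational symmetry), then permute the other 6: (6)! = 720.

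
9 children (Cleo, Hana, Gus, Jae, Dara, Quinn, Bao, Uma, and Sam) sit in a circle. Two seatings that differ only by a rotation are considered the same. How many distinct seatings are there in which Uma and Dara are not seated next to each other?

30240

All circular seatings of 9 people number (8)! = 40320.
Seatings with Uma beside Dara: treat them as a block with 2 internal orders, giving 2 × (7)! = 10080.
Subtracting, 40320 − 10080 = 30240.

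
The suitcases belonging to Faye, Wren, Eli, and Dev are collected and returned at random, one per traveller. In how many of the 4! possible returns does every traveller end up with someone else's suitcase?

This is the derangement count D_4: permutations of 4 items with no fixed point.
By inclusion–exclusion this is Σ_{j=0}^{4} (−1)^j C(4,j)·(4−j)!.
Computing: 24 − 24 + 12 − 4 + 1 = 9.

9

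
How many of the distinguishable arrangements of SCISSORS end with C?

Fix C in the last position and arrange the remaining 7 letters.
Those 7 letters have S appearing 4 times, giving (7)!/(4!) = 210.

210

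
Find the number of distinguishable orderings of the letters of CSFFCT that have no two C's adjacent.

Total arrangements of CSFFCT: 6!/(2!·2!) = 180.
If the two C's are adjacent, glue them into one block, leaving 5 items to arrange: (5)!/(2!) = 60 ways.
Subtracting, 180 − 60 = 120 arrangements keep the C's apart.

120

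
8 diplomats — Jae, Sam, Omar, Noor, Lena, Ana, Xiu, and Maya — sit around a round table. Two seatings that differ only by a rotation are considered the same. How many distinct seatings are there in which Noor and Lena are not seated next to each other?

Without the restriction there are (7)! = 5040 seatings.
Seatings with Noor beside Lena: treat them as a block with 2 internal orders, giving 2 × (6)! = 1440.
Subtracting, 5040 − 1440 = 3600.

3600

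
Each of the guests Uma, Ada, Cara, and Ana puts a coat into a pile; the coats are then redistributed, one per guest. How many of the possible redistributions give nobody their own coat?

9

This is the derangement count D_4: permutations of 4 items with no fixed point.
By inclusion–exclusion this is Σ_{j=0}^{4} (−1)^j C(4,j)·(4−j)!.
Computing: 24 − 24 + 12 − 4 + 1 = 9.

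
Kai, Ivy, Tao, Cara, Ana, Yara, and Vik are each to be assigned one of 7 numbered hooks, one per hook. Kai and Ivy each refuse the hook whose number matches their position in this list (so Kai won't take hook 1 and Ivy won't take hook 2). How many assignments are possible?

Let Aᵢ (for i ∈ {1, 2}) be the placements that put person i in their forbidden hook. Any j of these fix j positions, leaving (7−j)! ways to fill the rest, and there are C(2,j) ways to pick which j.
By inclusion–exclusion, the number of valid placements is Σ_{j=0}^{2} (−1)^j C(2,j)·(7−j)!.
Computing: 5040 − 1440 + 120 = 3720.

3720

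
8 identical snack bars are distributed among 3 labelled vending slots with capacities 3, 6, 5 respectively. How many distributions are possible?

By stars and bars, unrestricted non-negative solutions to x_1+…+x_3 = 8 number C(8+2,2) = 45.
Subtract solutions that violate a single cap (substitute x_i' = x_i − (cap_i+1)): x_1 ≥ 4 gives C(6,2) = 15; x_2 ≥ 7 gives C(3,2) = 3; x_3 ≥ 6 gives C(4,2) = 6. Together 24.
No two caps can be exceeded simultaneously, so the pair terms are all 0.
By inclusion–exclusion the count is 45 − 24 + 0 = 21.

21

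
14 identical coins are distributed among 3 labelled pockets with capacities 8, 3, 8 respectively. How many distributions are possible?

18

Without the upper bounds there are C(16,2) = 120 ways to split 14 among 3 pockets.
Subtract solutions that violate a single cap (substitute x_i' = x_i − (cap_i+1)): x_1 ≥ 9 gives C(7,2) = 21; x_2 ≥ 4 gives C(12,2) = 66; x_3 ≥ 9 gives C(7,2) = 21. Together 108.
Add back pairs where two caps are both exceeded: 3 + 0 + 3 = 6.
By inclusion–exclusion the count is 120 − 108 + 6 = 18.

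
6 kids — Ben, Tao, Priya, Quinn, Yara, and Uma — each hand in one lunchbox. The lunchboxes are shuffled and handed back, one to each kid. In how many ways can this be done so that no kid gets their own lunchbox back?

Let Aᵢ be the assignments in which kid i gets their own lunchbox. We want the size of the complement of A₁∪…∪A_6.
By inclusion–exclusion this is Σ_{j=0}^{6} (−1)^j C(6,j)·(6−j)!.
Computing: 720 − 720 + 360 − 120 + 30 − 6 + 1 = 265.

265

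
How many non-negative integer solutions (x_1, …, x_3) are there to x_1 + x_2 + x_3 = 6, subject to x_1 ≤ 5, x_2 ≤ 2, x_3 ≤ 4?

Without the upper bounds there are C(8,2) = 28 ways to split 6 among 3 variables.
Subtract solutions that violate a single cap (substitute x_i' = x_i − (cap_i+1)): x_1 ≥ 6 gives C(2,2) = 1; x_2 ≥ 3 gives C(5,2) = 10; x_3 ≥ 5 gives C(3,2) = 3. Together 14.
No two caps can be exceeded simultaneously, so the pair terms are all 0.
By inclusion–exclusion the count is 28 − 14 + 0 = 14.

14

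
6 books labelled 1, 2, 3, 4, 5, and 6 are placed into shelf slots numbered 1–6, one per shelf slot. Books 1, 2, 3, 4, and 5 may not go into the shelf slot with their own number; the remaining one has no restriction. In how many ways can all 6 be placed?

309

Let Aᵢ (for 1 ≤ i ≤ 5) be the placements that put book i in its forbidden shelf slot. Any j of these fix j positions, leaving (6−j)! ways to fill the rest, and there are C(5,j) ways to pick which j.
By inclusion–exclusion, the number of valid placements is Σ_{j=0}^{5} (−1)^j C(5,j)·(6−j)!.
Computing: 720 − 600 + 240 − 60 + 10 − 1 = 309.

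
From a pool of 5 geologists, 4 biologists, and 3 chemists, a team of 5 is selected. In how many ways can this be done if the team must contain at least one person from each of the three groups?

590

With no constraint there are C(12,5) = 792 possible selections.
Selections missing a whole group: no geologists → C(7,5) = 21; no biologists → C(8,5) = 56; no chemists → C(9,5) = 126.
Add back selections omitting two groups (i.e. drawn from a single group): C(5,5) + C(4,5) + C(3,5) = 1.
By inclusion–exclusion: 792 − 203 + 1 = 590.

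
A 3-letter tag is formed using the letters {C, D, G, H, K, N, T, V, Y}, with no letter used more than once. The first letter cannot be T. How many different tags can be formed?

The first letter has 9−1 = 8 choices (anything except T).
The remaining 2 letters are filled from the other 8 symbols without repetition: 8 × 7 = 56.
Total: 8 × 56 = 448.

448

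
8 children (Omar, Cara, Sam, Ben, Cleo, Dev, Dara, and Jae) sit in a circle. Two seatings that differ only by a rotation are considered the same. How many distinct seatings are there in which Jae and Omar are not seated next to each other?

3600

Without the restriction there are (7)! = 5040 seatings.
Seatings with Jae beside Omar: treat them as a block with 2 internal orders, giving 2 × (6)! = 1440.
Subtracting, 5040 − 1440 = 3600.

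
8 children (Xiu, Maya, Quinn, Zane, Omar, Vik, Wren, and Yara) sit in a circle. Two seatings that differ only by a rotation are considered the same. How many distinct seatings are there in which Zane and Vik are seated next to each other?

Glue Zane and Vik into a block (2 internal orders). Seating 7 units around a circle gives (6)! arrangements.
So 2 × (6)! = 2 × 720 = 1440.

1440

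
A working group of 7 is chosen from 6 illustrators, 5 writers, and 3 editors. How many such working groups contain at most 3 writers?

Split by how many writers are chosen (0 through 3).
Sum: C(5,0)·C(9,7) + C(5,1)·C(9,6) + C(5,2)·C(9,5) + C(5,3)·C(9,4) = 36 + 420 + 1260 + 1260 = 2976.

2976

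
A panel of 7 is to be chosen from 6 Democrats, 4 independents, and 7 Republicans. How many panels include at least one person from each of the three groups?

17283

Unrestricted: C(17,7) = 19448 ways to pick any 7 of the 17.
Selections missing a whole group: no Democrats → C(11,7) = 330; no independents → C(13,7) = 1716; no Republicans → C(10,7) = 120.
Add back selections omitting two groups (i.e. drawn from a single group): C(6,7) + C(4,7) + C(7,7) = 1.
By inclusion–exclusion: 19448 − 2166 + 1 = 17283.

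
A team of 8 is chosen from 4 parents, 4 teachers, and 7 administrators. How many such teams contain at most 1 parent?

Split by how many parents are chosen (0 through 1).
Sum: C(4,0)·C(11,8) + C(4,1)·C(11,7) = 165 + 1320 = 1485.

1485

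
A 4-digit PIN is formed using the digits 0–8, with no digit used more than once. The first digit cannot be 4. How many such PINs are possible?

The first digit has 9−1 = 8 choices (anything except 4).
The remaining 3 digits are filled from the other 8 symbols without repetition: 8 × 7 × 6 = 336.
Total: 8 × 336 = 2688.

2688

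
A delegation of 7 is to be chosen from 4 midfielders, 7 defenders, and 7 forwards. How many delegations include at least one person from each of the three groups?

With no constraint there are C(18,7) = 31824 possible selections.
Subtract selections that omit an entire group: no midfielders → C(14,7) = 3432; no defenders → C(11,7) = 330; no forwards → C(11,7) = 330.
Add back selections omitting two groups (i.e. drawn from a single group): C(4,7) + C(7,7) + C(7,7) = 2.
By inclusion–exclusion: 31824 − 4092 + 2 = 27734.

27734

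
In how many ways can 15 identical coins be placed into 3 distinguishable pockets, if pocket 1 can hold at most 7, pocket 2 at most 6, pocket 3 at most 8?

28

Ignoring the caps, the number of non-negative solutions to x_1+…+x_3 = 15 is C(17,2) = 136.
Subtract solutions that violate a single cap (substitute x_i' = x_i − (cap_i+1)): x_1 ≥ 8 gives C(9,2) = 36; x_2 ≥ 7 gives C(10,2) = 45; x_3 ≥ 9 gives C(8,2) = 28. Together 109.
Add back pairs where two caps are both exceeded: 1 + 0 + 0 = 1.
By inclusion–exclusion the count is 136 − 109 + 1 = 28.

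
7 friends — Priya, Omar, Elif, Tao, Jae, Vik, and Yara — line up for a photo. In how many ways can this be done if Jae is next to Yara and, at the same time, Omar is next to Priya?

480

Treat {Jae,Yara} as one block (2 orders) and {Omar,Priya} as another (2 orders).
That leaves 5 units to arrange: 2 × 2 × 5! = 4 × 120 = 480.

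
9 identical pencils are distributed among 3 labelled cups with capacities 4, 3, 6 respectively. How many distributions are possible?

14

Ignoring the caps, the number of non-negative solutions to x_1+…+x_3 = 9 is C(11,2) = 55.
Subtract solutions that violate a single cap (substitute x_i' = x_i − (cap_i+1)): x_1 ≥ 5 gives C(6,2) = 15; x_2 ≥ 4 gives C(7,2) = 21; x_3 ≥ 7 gives C(4,2) = 6. Together 42.
Add back pairs where two caps are both exceeded: 1 + 0 + 0 = 1.
By inclusion–exclusion the count is 55 − 42 + 1 = 14.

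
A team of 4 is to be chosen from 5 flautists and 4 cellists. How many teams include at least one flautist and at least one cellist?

With no constraint there are C(9,4) = 126 possible selections.
Subtract selections that omit an entire group: no flautists → C(4,4) = 1; no cellists → C(5,4) = 5.
Both groups omitted at once is impossible, so 126 − 6 = 120.

120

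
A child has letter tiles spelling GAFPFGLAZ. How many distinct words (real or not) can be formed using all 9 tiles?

The 9 letters of GAFPFGLAZ have repeats: A appearing twice, F appearing twice, and G appearing twice.
Dividing 9! = 362880 by 2!·2!·2! = 8 for the repeated letters gives 45360.

45360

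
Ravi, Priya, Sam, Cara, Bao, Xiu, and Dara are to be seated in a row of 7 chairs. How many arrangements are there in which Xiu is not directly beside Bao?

Of the 7! = 5040 arrangements, those with Xiu and Bao adjacent number 2 × 6! = 1440 (treat the pair as a block with 2 internal orders).
So 5040 − 1440 = 3600 arrangements keep them apart.

3600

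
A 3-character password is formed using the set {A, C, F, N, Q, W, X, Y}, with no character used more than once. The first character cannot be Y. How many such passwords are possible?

The first character has 8−1 = 7 choices (anything except Y).
The remaining 2 characters are filled from the other 7 symbols without repetition: 7 × 6 = 42.
Total: 7 × 42 = 294.

294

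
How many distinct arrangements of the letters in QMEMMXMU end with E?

Fix E in the last position and arrange the remaining 7 letters.
Those 7 letters have M appearing 4 times, giving (7)!/(4!) = 210.

210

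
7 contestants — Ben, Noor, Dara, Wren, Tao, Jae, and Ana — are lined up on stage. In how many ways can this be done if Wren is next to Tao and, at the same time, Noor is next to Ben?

Treat {Wren,Tao} as one block (2 orders) and {Noor,Ben} as another (2 orders).
That leaves 5 units to arrange: 2 × 2 × 5! = 4 × 120 = 480.

480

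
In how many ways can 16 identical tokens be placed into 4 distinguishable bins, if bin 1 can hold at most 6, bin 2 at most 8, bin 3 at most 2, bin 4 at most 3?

19

Ignoring the caps, the number of non-negative solutions to x_1+…+x_4 = 16 is C(19,3) = 969.
Subtract solutions that violate a single cap (substitute x_i' = x_i − (cap_i+1)): x_1 ≥ 7 gives C(12,3) = 220; x_2 ≥ 9 gives C(10,3) = 120; x_3 ≥ 3 gives C(16,3) = 560; x_4 ≥ 4 gives C(15,3) = 455. Together 1355.
Add back pairs where two caps are both exceeded: 1 + 84 + 56 + 35 + 20 + 220 = 416.
Subtract triples: 0 + 0 + 10 + 1 = 11.
By inclusion–exclusion the count is 969 − 1355 + 416 − 11 = 19.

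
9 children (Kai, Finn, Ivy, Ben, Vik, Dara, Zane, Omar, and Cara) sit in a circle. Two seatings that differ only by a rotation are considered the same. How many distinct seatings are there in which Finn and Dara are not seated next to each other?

30240

All circular seatings of 9 people number (8)! = 40320.
Those with Finn next to Dara: fuse the pair into one unit and seat 8 units around a circle — 2·(7)! = 10080.
Subtracting, 40320 − 10080 = 30240.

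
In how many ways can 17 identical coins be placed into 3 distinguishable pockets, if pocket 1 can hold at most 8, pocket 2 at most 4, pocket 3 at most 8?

10

By stars and bars, unrestricted non-negative solutions to x_1+…+x_3 = 17 number C(17+2,2) = 171.
Subtract solutions that violate a single cap (substitute x_i' = x_i − (cap_i+1)): x_1 ≥ 9 gives C(10,2) = 45; x_2 ≥ 5 gives C(14,2) = 91; x_3 ≥ 9 gives C(10,2) = 45. Together 181.
Add back pairs where two caps are both exceeded: 10 + 0 + 10 = 20.
By inclusion–exclusion the count is 171 − 181 + 20 = 10.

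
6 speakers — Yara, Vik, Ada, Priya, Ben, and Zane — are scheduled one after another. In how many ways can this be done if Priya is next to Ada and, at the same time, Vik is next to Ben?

Treat {Priya,Ada} as one block (2 orders) and {Vik,Ben} as another (2 orders).
That leaves 4 units to arrange: 2 × 2 × 4! = 4 × 24 = 96.

96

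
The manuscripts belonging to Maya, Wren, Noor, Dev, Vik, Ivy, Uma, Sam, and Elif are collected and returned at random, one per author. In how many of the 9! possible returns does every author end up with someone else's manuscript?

Count assignments avoiding every fixed point. For any j of the 9 authors fixed to their own manuscript, the other 9−j can be arranged in (9−j)! ways.
By inclusion–exclusion this is Σ_{j=0}^{9} (−1)^j C(9,j)·(9−j)!.
Computing: 362880 − 362880 + 181440 − 60480 + 15120 − 3024 + 504 − 72 + 9 − 1 = 133496.

133496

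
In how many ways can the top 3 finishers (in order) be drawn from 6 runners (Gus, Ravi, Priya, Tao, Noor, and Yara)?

120

This is an ordered selection of 3 from 6: P(6,3).
That gives 6 × 5 × 4 = 120.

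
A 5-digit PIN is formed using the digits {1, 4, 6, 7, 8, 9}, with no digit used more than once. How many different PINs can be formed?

This is a permutation of 5 out of 6: P(6,5) = 6!/1!.
6 × 5 × 4 × 3 × 2 = 720.

720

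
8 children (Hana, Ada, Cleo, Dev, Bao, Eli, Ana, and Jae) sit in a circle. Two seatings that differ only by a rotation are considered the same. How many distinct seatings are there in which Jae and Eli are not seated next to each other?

All circular seatings of 8 people number (7)! = 5040.
Seatings with Jae beside Eli: treat them as a block with 2 internal orders, giving 2 × (6)! = 1440.
Subtracting, 5040 − 1440 = 3600.

3600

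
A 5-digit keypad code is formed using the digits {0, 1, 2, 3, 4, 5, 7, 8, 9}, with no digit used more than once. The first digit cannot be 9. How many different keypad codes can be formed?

The first digit has 9−1 = 8 choices (anything except 9).
The remaining 4 digits are filled from the other 8 symbols without repetition: 8 × 7 × 6 × 5 = 1680.
Total: 8 × 1680 = 13440.

13440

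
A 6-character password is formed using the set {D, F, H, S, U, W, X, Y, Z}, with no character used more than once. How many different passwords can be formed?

This is a permutation of 6 out of 9: P(9,6) = 9!/3!.
9 × 8 × 7 × 6 × 5 × 4 = 60480.

60480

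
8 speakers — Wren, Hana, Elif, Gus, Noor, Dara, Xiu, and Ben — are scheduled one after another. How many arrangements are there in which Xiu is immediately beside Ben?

10080

Place the 6 others and the Xiu-Ben pair as 7 objects in a line; the pair has 2 internal arrangements.
So the count is 2·(7)! = 10080.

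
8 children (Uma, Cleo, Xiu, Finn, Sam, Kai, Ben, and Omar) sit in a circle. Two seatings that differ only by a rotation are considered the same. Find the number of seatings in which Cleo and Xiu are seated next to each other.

Treat {Cleo, Xiu} as one unit (2 internal orders) and seat the resulting 7 units around the table: (6)! circular arrangements.
So 2 × (6)! = 2 × 720 = 1440.

1440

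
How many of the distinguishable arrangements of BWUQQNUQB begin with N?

1680

Fix N in the first position and arrange the remaining 8 letters.
Those 8 letters have B appearing twice, Q appearing 3 times, and U appearing twice, giving (8)!/(3!·2!·2!) = 1680.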